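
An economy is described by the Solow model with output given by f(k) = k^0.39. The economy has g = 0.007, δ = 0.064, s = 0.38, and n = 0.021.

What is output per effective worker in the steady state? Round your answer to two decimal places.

y* ≈ 2.48

Steady state requires s·f(k) = (n + g + δ)·k, i.e. s·k^α = (n + g + δ)·k.
Rearranging, k^(1−α) = s / (n + g + δ).
k^0.61 = 0.38 / (0.021 + 0.007 + 0.064) = 0.38 / 0.092 = 4.1304
k* = 4.1304^(1/0.61) ≈ 10.2288
y* = (k*)^α = 10.2288^0.39 ≈ 2.4765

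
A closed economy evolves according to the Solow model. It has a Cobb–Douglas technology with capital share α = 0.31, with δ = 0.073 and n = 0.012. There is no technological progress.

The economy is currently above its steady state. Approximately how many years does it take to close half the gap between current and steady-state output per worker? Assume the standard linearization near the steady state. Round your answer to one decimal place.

half-life ≈ 11.8 years

Near the steady state the convergence rate is λ = (1 − α)(n + δ).
λ = (1 − 0.31) × 0.085 = 0.69 × 0.085 = 0.05865
Half-life = ln 2 / λ = 0.6931 / 0.05865 ≈ 11.82 years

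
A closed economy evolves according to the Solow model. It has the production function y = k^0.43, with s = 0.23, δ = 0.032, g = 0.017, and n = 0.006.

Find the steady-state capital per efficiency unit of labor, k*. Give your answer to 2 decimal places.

Steady state requires s·f(k) = (n + g + δ)·k, i.e. s·k^α = (n + g + δ)·k.
Dividing both sides by k: k^(1−α) = s / (n + g + δ).
k^0.57 = 0.23 / (0.006 + 0.017 + 0.032) = 0.23 / 0.055 = 4.1818
k* = 4.1818^(1/0.57) ≈ 12.3058

k* = 12.31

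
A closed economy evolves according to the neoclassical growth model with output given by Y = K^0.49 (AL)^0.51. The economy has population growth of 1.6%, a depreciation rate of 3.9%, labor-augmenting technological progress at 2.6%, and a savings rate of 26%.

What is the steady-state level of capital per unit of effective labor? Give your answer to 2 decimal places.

In steady state, investment equals break-even investment: s·k^α = (n + g + δ)·k.
Dividing both sides by k: k^(1−α) = s / (n + g + δ).
k^0.51 = 0.26 / (0.016 + 0.026 + 0.039) = 0.26 / 0.081 = 3.2099
k* = 3.2099^(1/0.51) ≈ 9.8428

k* = 9.84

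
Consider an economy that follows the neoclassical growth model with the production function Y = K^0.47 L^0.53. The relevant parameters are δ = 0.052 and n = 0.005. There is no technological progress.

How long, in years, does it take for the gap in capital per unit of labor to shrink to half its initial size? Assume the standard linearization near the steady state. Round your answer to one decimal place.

Near the steady state the convergence rate is λ = (1 − α)(n + δ).
λ = (1 − 0.47) × 0.057 = 0.53 × 0.057 = 0.03021
Half-life = ln 2 / λ = 0.6931 / 0.03021 ≈ 22.94 years

half-life ≈ 22.9 years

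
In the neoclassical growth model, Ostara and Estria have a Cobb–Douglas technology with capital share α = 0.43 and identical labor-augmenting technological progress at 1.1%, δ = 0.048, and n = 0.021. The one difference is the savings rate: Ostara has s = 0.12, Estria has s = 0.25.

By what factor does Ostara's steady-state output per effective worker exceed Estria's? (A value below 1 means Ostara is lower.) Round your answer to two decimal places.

ratio ≈ 0.57

Steady-state y* = [s/(n + g + δ)]^(α/(1−α)), so the ratio is [ (s_O/(n + g + δ)_O) / (s_E/(n + g + δ)_E) ]^0.7544.
s_O/(n + g + δ)_O = 0.12/0.080 = 1.5000; s_E/(n + g + δ)_E = 0.25/0.080 = 3.1250.
Ratio = (1.5000/3.1250)^0.7544 = 0.4800^0.7544 ≈ 0.5748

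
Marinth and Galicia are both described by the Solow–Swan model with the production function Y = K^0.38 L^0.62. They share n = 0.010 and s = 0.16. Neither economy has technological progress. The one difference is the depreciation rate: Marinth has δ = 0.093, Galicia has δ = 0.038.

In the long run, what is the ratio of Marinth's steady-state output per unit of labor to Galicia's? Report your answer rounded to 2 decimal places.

ratio ≈ 0.63

Steady-state y* = [s/(n + δ)]^(α/(1−α)), so the ratio is [ (s_M/(n + δ)_M) / (s_G/(n + δ)_G) ]^0.6129.
s_M/(n + δ)_M = 0.16/0.103 = 1.5534; s_G/(n + δ)_G = 0.16/0.048 = 3.3333.
Ratio = (1.5534/3.3333)^0.6129 = 0.4660^0.6129 ≈ 0.6263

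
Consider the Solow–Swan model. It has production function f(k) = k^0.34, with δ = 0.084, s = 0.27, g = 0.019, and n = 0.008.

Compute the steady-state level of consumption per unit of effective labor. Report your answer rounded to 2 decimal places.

At the steady state, Δk = 0, so s·k^α = (n + g + δ)·k.
Rearranging, k^(1−α) = s / (n + g + δ).
k^0.66 = 0.27 / (0.008 + 0.019 + 0.084) = 0.27 / 0.111 = 2.4324
k* = 2.4324^(1/0.66) ≈ 3.8450
y* = (k*)^α = 3.8450^0.34 ≈ 1.5808
c* = (1 − s)·y* = (1 − 0.27) × 1.5808 ≈ 1.1540

c* ≈ 1.15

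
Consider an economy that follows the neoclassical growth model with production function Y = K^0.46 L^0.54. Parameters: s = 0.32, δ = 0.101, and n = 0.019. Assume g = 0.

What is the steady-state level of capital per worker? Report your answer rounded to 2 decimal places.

k* = 6.15

Steady state requires s·f(k) = (n + δ)·k, i.e. s·k^α = (n + δ)·k.
Rearranging, k^(1−α) = s / (n + δ).
k^0.54 = 0.32 / (0.019 + 0.101) = 0.32 / 0.120 = 2.6667
k* = 2.6667^(1/0.54) ≈ 6.1495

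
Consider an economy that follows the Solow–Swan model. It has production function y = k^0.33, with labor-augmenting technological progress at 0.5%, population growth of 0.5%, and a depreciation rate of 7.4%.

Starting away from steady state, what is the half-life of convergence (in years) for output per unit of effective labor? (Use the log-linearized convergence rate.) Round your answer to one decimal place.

Near the steady state the convergence rate is λ = (1 − α)(n + g + δ).
λ = (1 − 0.33) × 0.084 = 0.67 × 0.084 = 0.05628
Half-life = ln 2 / λ = 0.6931 / 0.05628 ≈ 12.32 years

half-life ≈ 12.3 years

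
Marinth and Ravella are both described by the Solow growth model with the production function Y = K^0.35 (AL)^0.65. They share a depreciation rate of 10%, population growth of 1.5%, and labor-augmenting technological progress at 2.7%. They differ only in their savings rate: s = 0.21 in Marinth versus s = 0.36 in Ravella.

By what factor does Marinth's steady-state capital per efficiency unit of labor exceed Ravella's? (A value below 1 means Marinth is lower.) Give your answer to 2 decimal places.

Steady-state k* = [s/(n + g + δ)]^(1/(1−α)), so the ratio is [ (s_M/(n + g + δ)_M) / (s_R/(n + g + δ)_R) ]^1.5385.
s_M/(n + g + δ)_M = 0.21/0.142 = 1.4789; s_R/(n + g + δ)_R = 0.36/0.142 = 2.5352.
Ratio = (1.4789/2.5352)^1.5385 = 0.5833^1.5385 ≈ 0.4363

k*_M / k*_R ≈ 0.44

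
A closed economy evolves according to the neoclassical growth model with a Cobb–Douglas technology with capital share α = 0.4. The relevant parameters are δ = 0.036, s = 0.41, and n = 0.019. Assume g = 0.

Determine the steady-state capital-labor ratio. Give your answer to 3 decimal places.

k* = 28.447

At the steady state, Δk = 0, so s·k^α = (n + δ)·k.
Dividing both sides by k: k^(1−α) = s / (n + δ).
k^0.6 = 0.41 / (0.019 + 0.036) = 0.41 / 0.055 = 7.4545
k* = 7.4545^(1/0.6) ≈ 28.4466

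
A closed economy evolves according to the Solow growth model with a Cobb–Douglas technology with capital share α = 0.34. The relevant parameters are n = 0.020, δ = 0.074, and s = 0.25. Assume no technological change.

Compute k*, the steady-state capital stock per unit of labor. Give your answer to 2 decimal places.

k* ≈ 4.40

In steady state, investment equals break-even investment: s·k^α = (n + δ)·k.
Rearranging, k^(1−α) = s / (n + δ).
k^0.66 = 0.25 / (0.020 + 0.074) = 0.25 / 0.094 = 2.6596
k* = 2.6596^(1/0.66) ≈ 4.4021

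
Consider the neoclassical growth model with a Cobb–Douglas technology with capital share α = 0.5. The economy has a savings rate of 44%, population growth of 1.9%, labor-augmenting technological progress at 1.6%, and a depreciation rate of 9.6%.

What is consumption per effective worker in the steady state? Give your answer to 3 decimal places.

At the steady state, Δk = 0, so s·k^α = (n + g + δ)·k.
Rearranging, k^(1−α) = s / (n + g + δ).
k^0.5 = 0.44 / (0.019 + 0.016 + 0.096) = 0.44 / 0.131 = 3.3588
k* = 3.3588^(1/0.5) ≈ 11.2815
y* = (k*)^α = 11.2815^0.5 ≈ 3.3588
c* = (1 − s)·y* = (1 − 0.44) × 3.3588 ≈ 1.8809

c* ≈ 1.881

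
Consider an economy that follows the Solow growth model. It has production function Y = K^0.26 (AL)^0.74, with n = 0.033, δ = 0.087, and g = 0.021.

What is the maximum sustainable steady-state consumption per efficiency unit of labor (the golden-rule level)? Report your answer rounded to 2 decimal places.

At the golden rule, f'(k) = n + g + δ, so α·k^(α−1) = n + g + δ and k_gold = (α/(n + g + δ))^(1/(1−α)).
k_gold = (0.26/0.141)^(1/0.74) = 1.8440^1.3514 ≈ 2.2864
c_gold = f(k_gold) − (n + g + δ)·k_gold = 1.2399 − 0.141×2.2864 ≈ 0.9175

c_gold ≈ 0.92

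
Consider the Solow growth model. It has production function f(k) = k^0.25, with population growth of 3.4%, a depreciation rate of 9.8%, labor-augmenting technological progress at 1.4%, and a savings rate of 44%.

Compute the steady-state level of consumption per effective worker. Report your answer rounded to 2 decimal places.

c* ≈ 0.81

At the steady state, Δk = 0, so s·k^α = (n + g + δ)·k.
Rearranging, k^(1−α) = s / (n + g + δ).
k^0.75 = 0.44 / (0.034 + 0.014 + 0.098) = 0.44 / 0.146 = 3.0137
k* = 3.0137^(1/0.75) ≈ 4.3531
y* = (k*)^α = 4.3531^0.25 ≈ 1.4444
c* = (1 − s)·y* = (1 − 0.44) × 1.4444 ≈ 0.8089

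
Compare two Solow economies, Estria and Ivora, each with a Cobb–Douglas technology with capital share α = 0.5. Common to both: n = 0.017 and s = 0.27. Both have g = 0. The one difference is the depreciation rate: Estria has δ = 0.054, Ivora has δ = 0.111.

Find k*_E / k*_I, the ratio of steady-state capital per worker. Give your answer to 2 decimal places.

ratio ≈ 3.25

Steady-state k* = [s/(n + δ)]^(1/(1−α)), so the ratio is [ (s_E/(n + δ)_E) / (s_I/(n + δ)_I) ]^2.
s_E/(n + δ)_E = 0.27/0.071 = 3.8028; s_I/(n + δ)_I = 0.27/0.128 = 2.1094.
Ratio = (3.8028/2.1094)^2 = 1.8028^2 ≈ 3.2501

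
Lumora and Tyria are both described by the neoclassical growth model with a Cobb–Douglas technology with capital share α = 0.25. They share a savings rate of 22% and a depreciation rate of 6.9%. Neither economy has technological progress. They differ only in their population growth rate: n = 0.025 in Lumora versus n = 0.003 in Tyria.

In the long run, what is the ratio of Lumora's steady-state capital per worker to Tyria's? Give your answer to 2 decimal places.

Steady-state k* = [s/(n + δ)]^(1/(1−α)), so the ratio is [ (s_L/(n + δ)_L) / (s_T/(n + δ)_T) ]^1.3333.
s_L/(n + δ)_L = 0.22/0.094 = 2.3404; s_T/(n + δ)_T = 0.22/0.072 = 3.0556.
Ratio = (2.3404/3.0556)^1.3333 = 0.7659^1.3333 ≈ 0.7008

k*_L / k*_T ≈ 0.70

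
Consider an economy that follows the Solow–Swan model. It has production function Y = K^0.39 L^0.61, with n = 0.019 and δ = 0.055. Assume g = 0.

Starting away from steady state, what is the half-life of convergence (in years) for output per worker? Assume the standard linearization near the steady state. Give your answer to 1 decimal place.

Near the steady state the convergence rate is λ = (1 − α)(n + δ).
λ = (1 − 0.39) × 0.074 = 0.61 × 0.074 = 0.04514
Half-life = ln 2 / λ = 0.6931 / 0.04514 ≈ 15.35 years

half-life ≈ 15.4 years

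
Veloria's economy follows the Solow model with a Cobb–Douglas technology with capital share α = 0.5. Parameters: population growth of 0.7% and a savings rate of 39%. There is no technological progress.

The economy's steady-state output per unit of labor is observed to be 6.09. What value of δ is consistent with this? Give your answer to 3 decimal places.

δ ≈ 0.057

Steady state requires s·f(k) = (n + δ)·k, i.e. s·k^α = (n + δ)·k.
Since y* = [s/(n + δ)]^(α/(1−α)), we have s/(n + δ) = (y*)^((1−α)/α) = 6.09^1 = 6.0900.
Therefore n + δ = s / 6.0900 = 0.39 / 6.0900 = 0.0640, so δ = 0.0640 − 0.007 = 0.0570.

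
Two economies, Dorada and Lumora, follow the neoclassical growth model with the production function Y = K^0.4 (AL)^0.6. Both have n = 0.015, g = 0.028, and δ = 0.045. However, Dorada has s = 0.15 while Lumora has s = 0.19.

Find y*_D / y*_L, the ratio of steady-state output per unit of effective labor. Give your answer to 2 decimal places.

ratio ≈ 0.85

Steady-state y* = [s/(n + g + δ)]^(α/(1−α)), so the ratio is [ (s_D/(n + g + δ)_D) / (s_L/(n + g + δ)_L) ]^0.6667.
s_D/(n + g + δ)_D = 0.15/0.088 = 1.7045; s_L/(n + g + δ)_L = 0.19/0.088 = 2.1591.
Ratio = (1.7045/2.1591)^0.6667 = 0.7894^0.6667 ≈ 0.8541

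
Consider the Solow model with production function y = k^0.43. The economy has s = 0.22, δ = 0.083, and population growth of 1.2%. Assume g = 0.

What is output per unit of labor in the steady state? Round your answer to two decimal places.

y* = 1.88

In steady state, investment equals break-even investment: s·k^α = (n + δ)·k.
Dividing both sides by k: k^(1−α) = s / (n + δ).
k^0.57 = 0.22 / (0.012 + 0.083) = 0.22 / 0.095 = 2.3158
k* = 2.3158^(1/0.57) ≈ 4.3634
y* = (k*)^α = 4.3634^0.43 ≈ 1.8842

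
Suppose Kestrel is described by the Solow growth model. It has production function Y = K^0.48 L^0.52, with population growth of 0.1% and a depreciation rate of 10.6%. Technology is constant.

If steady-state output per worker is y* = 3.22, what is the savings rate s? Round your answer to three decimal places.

s ≈ 0.380

At the steady state, Δk = 0, so s·k^α = (n + δ)·k.
Since y* = [s/(n + δ)]^(α/(1−α)), we have s/(n + δ) = (y*)^((1−α)/α) = 3.22^1.0833 = 3.5494.
Therefore s = 3.5494 × (n + δ) = 3.5494 × 0.107 = 0.3798.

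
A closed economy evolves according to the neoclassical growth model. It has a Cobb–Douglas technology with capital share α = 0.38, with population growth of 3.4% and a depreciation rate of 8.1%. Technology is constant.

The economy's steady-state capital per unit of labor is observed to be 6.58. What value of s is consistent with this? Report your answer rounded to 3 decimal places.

s ≈ 0.370

In steady state, investment equals break-even investment: s·k^α = (n + δ)·k.
So s / (n + δ) = (k*)^(1−α) = 6.58^0.62 = 3.2159.
Therefore s = 3.2159 × (n + δ) = 3.2159 × 0.115 = 0.3698.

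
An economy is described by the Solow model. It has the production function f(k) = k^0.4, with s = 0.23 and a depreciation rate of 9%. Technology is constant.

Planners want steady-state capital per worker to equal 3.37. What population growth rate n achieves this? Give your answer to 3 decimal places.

n ≈ 0.021

At the steady state, Δk = 0, so s·k^α = (n + δ)·k.
So s / (n + δ) = (k*)^(1−α) = 3.37^0.6 = 2.0729.
Therefore n + δ = s / 2.0729 = 0.23 / 2.0729 = 0.1110, so n = 0.1110 − 0.090 = 0.0210.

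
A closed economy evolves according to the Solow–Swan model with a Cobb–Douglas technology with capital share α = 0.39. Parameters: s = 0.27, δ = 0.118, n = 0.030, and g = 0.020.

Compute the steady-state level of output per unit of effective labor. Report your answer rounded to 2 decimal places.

Steady state requires s·f(k) = (n + g + δ)·k, i.e. s·k^α = (n + g + δ)·k.
Dividing both sides by k: k^(1−α) = s / (n + g + δ).
k^0.61 = 0.27 / (0.030 + 0.020 + 0.118) = 0.27 / 0.168 = 1.6071
k* = 1.6071^(1/0.61) ≈ 2.1766
y* = (k*)^α = 2.1766^0.39 ≈ 1.3544

y* ≈ 1.35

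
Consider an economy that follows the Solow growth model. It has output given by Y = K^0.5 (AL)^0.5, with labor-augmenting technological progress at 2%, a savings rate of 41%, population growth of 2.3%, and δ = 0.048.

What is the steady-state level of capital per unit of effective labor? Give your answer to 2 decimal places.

k* ≈ 20.30

Steady state requires s·f(k) = (n + g + δ)·k, i.e. s·k^α = (n + g + δ)·k.
Dividing both sides by k: k^(1−α) = s / (n + g + δ).
k^0.5 = 0.41 / (0.023 + 0.020 + 0.048) = 0.41 / 0.091 = 4.5055
k* = 4.5055^(1/0.5) ≈ 20.2995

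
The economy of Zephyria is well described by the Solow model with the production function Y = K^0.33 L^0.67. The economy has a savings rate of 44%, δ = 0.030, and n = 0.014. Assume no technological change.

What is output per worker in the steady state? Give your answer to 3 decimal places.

y* ≈ 3.108

In steady state, investment equals break-even investment: s·k^α = (n + δ)·k.
Dividing both sides by k: k^(1−α) = s / (n + δ).
k^0.67 = 0.44 / (0.014 + 0.030) = 0.44 / 0.044 = 10.0000
k* = 10.0000^(1/0.67) ≈ 31.0840
y* = (k*)^α = 31.0840^0.33 ≈ 3.1084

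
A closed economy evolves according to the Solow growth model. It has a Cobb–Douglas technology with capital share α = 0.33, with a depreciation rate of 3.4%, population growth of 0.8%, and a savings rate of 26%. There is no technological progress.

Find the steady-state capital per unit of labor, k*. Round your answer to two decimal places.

Steady state requires s·f(k) = (n + δ)·k, i.e. s·k^α = (n + δ)·k.
Rearranging, k^(1−α) = s / (n + δ).
k^0.67 = 0.26 / (0.008 + 0.034) = 0.26 / 0.042 = 6.1905
k* = 6.1905^(1/0.67) ≈ 15.1943

k* = 15.19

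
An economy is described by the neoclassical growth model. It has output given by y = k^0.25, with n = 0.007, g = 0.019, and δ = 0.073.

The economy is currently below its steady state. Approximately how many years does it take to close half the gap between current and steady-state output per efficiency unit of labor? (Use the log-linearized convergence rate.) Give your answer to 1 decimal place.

about 9.3 years

Near the steady state the convergence rate is λ = (1 − α)(n + g + δ).
λ = (1 − 0.25) × 0.099 = 0.75 × 0.099 = 0.07425
Half-life = ln 2 / λ = 0.6931 / 0.07425 ≈ 9.33 years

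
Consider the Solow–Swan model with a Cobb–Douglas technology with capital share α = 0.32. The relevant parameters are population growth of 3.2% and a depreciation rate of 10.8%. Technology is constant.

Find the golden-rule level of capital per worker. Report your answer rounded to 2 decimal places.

k_gold ≈ 3.37

The golden rule sets f'(k) = n + δ, i.e. α·k^(α−1) = n + δ.
So k^(1−α) = α / (n + δ) = 0.32 / 0.140 = 2.2857.
k_gold = 2.2857^(1/0.68) ≈ 3.3726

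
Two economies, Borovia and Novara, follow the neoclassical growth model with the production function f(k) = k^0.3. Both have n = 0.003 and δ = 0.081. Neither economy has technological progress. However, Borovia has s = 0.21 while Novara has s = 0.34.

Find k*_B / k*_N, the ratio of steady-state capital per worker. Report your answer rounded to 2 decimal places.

Steady-state k* = [s/(n + δ)]^(1/(1−α)), so the ratio is [ (s_B/(n + δ)_B) / (s_N/(n + δ)_N) ]^1.4286.
s_B/(n + δ)_B = 0.21/0.084 = 2.5000; s_N/(n + δ)_N = 0.34/0.084 = 4.0476.
Ratio = (2.5000/4.0476)^1.4286 = 0.6176^1.4286 ≈ 0.5023

k*_B / k*_N ≈ 0.50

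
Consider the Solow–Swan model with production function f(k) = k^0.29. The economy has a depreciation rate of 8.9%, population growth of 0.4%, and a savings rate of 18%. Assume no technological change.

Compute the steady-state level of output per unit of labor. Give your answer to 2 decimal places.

Steady state requires s·f(k) = (n + δ)·k, i.e. s·k^α = (n + δ)·k.
Dividing both sides by k: k^(1−α) = s / (n + δ).
k^0.71 = 0.18 / (0.004 + 0.089) = 0.18 / 0.093 = 1.9355
k* = 1.9355^(1/0.71) ≈ 2.5347
y* = (k*)^α = 2.5347^0.29 ≈ 1.3096

y* = 1.31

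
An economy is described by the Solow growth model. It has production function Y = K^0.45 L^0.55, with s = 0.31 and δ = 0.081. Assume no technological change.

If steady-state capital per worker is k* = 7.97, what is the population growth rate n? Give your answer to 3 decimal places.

n ≈ 0.018

In steady state, investment equals break-even investment: s·k^α = (n + δ)·k.
So s / (n + δ) = (k*)^(1−α) = 7.97^0.55 = 3.1319.
Therefore n + δ = s / 3.1319 = 0.31 / 3.1319 = 0.0990, so n = 0.0990 − 0.081 = 0.0180.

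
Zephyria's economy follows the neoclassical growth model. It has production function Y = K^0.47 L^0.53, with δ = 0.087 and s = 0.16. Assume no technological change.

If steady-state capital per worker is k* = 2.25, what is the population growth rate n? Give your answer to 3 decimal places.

Steady state requires s·f(k) = (n + δ)·k, i.e. s·k^α = (n + δ)·k.
So s / (n + δ) = (k*)^(1−α) = 2.25^0.53 = 1.5369.
Therefore n + δ = s / 1.5369 = 0.16 / 1.5369 = 0.1041, so n = 0.1041 − 0.087 = 0.0171.

n ≈ 0.017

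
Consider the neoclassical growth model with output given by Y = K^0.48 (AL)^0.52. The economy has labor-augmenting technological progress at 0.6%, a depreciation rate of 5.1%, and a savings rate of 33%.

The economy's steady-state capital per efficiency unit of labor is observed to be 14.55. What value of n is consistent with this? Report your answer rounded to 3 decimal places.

n ≈ 0.025

At the steady state, Δk = 0, so s·k^α = (n + g + δ)·k.
So s / (n + g + δ) = (k*)^(1−α) = 14.55^0.52 = 4.0243.
Therefore n + g + δ = s / 4.0243 = 0.33 / 4.0243 = 0.0820, so n = 0.0820 − 0.057 = 0.0250.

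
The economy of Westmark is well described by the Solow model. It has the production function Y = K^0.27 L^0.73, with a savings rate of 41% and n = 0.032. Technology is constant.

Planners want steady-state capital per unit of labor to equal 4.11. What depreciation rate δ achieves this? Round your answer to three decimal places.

At the steady state, Δk = 0, so s·k^α = (n + δ)·k.
So s / (n + δ) = (k*)^(1−α) = 4.11^0.73 = 2.8061.
Therefore n + δ = s / 2.8061 = 0.41 / 2.8061 = 0.1461, so δ = 0.1461 − 0.032 = 0.1141.

δ ≈ 0.114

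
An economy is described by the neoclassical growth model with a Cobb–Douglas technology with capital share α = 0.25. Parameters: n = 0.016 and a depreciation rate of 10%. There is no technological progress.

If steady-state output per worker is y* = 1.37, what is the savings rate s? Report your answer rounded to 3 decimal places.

s ≈ 0.298

At the steady state, Δk = 0, so s·k^α = (n + δ)·k.
Since y* = [s/(n + δ)]^(α/(1−α)), we have s/(n + δ) = (y*)^((1−α)/α) = 1.37^3 = 2.5714.
Therefore s = 2.5714 × (n + δ) = 2.5714 × 0.116 = 0.2983.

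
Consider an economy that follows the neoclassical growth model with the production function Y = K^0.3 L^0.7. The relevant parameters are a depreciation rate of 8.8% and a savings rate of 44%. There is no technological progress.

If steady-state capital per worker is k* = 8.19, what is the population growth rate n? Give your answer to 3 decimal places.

n ≈ 0.013

At the steady state, Δk = 0, so s·k^α = (n + δ)·k.
So s / (n + δ) = (k*)^(1−α) = 8.19^0.7 = 4.3581.
Therefore n + δ = s / 4.3581 = 0.44 / 4.3581 = 0.1010, so n = 0.1010 − 0.088 = 0.0130.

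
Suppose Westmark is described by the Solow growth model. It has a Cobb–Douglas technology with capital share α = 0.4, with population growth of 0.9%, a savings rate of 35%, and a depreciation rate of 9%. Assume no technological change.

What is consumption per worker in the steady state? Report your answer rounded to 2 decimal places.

At the steady state, Δk = 0, so s·k^α = (n + δ)·k.
Rearranging, k^(1−α) = s / (n + δ).
k^0.6 = 0.35 / (0.009 + 0.090) = 0.35 / 0.099 = 3.5354
k* = 3.5354^(1/0.6) ≈ 8.2047
y* = (k*)^α = 8.2047^0.4 ≈ 2.3207
c* = (1 − s)·y* = (1 − 0.35) × 2.3207 ≈ 1.5085

c* = 1.51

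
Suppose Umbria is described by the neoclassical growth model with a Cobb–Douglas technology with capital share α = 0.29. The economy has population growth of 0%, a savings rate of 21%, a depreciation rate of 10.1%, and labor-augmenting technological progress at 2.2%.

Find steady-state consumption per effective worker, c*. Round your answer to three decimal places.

In steady state, investment equals break-even investment: s·k^α = (n + g + δ)·k.
Dividing both sides by k: k^(1−α) = s / (n + g + δ).
k^0.71 = 0.21 / (0.000 + 0.022 + 0.101) = 0.21 / 0.123 = 1.7073
k* = 1.7073^(1/0.71) ≈ 2.1242
y* = (k*)^α = 2.1242^0.29 ≈ 1.2442
c* = (1 − s)·y* = (1 − 0.21) × 1.2442 ≈ 0.9829

c* = 0.983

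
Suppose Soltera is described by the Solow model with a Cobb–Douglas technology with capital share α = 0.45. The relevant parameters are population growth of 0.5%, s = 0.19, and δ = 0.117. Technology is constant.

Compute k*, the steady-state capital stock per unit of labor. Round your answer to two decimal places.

k* ≈ 2.24

In steady state, investment equals break-even investment: s·k^α = (n + δ)·k.
Rearranging, k^(1−α) = s / (n + δ).
k^0.55 = 0.19 / (0.005 + 0.117) = 0.19 / 0.122 = 1.5574
k* = 1.5574^(1/0.55) ≈ 2.2378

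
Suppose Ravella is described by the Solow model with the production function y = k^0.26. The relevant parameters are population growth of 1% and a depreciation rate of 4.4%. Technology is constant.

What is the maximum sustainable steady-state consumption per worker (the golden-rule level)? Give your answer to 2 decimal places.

At the golden rule, f'(k) = n + δ, so α·k^(α−1) = n + δ and k_gold = (α/(n + δ))^(1/(1−α)).
k_gold = (0.26/0.054)^(1/0.74) = 4.8148^1.3514 ≈ 8.3644
c_gold = f(k_gold) − (n + δ)·k_gold = 1.7371 − 0.054×8.3644 ≈ 1.2854

c_gold ≈ 1.29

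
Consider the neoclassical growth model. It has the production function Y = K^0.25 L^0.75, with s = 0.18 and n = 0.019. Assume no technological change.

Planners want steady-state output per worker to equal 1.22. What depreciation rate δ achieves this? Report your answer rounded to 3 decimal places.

At the steady state, Δk = 0, so s·k^α = (n + δ)·k.
Since y* = [s/(n + δ)]^(α/(1−α)), we have s/(n + δ) = (y*)^((1−α)/α) = 1.22^3 = 1.8158.
Therefore n + δ = s / 1.8158 = 0.18 / 1.8158 = 0.0991, so δ = 0.0991 − 0.019 = 0.0801.

δ ≈ 0.080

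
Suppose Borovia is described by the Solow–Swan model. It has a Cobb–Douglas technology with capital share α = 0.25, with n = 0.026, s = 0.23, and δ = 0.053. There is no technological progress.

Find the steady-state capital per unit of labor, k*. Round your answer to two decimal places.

k* = 4.16

At the steady state, Δk = 0, so s·k^α = (n + δ)·k.
Rearranging, k^(1−α) = s / (n + δ).
k^0.75 = 0.23 / (0.026 + 0.053) = 0.23 / 0.079 = 2.9114
k* = 2.9114^(1/0.75) ≈ 4.1572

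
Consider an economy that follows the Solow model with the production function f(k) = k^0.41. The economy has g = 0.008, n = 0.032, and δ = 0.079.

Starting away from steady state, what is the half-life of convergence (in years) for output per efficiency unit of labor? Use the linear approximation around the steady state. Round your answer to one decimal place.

t_½ ≈ 9.9 years

Near the steady state the convergence rate is λ = (1 − α)(n + g + δ).
λ = (1 − 0.41) × 0.119 = 0.59 × 0.119 = 0.07021
Half-life = ln 2 / λ = 0.6931 / 0.07021 ≈ 9.87 years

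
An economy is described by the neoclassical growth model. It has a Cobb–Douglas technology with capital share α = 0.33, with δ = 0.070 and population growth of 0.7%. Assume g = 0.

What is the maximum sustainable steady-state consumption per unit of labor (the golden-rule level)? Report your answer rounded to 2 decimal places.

c_gold ≈ 1.37

At the golden rule, f'(k) = n + δ, so α·k^(α−1) = n + δ and k_gold = (α/(n + δ))^(1/(1−α)).
k_gold = (0.33/0.077)^(1/0.67) = 4.2857^1.4925 ≈ 8.7759
c_gold = f(k_gold) − (n + δ)·k_gold = 2.0478 − 0.077×8.7759 ≈ 1.3721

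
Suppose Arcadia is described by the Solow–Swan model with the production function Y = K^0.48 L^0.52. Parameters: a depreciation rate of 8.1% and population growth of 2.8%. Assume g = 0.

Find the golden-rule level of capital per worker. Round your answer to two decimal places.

k_gold ≈ 17.30

The golden rule sets f'(k) = n + δ, i.e. α·k^(α−1) = n + δ.
So k^(1−α) = α / (n + δ) = 0.48 / 0.109 = 4.4037.
k_gold = 4.4037^(1/0.52) ≈ 17.3026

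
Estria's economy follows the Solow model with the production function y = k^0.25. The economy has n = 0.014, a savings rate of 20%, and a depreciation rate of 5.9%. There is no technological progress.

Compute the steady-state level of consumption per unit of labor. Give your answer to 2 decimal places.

c* = 1.12

At the steady state, Δk = 0, so s·k^α = (n + δ)·k.
Dividing both sides by k: k^(1−α) = s / (n + δ).
k^0.75 = 0.20 / (0.014 + 0.059) = 0.20 / 0.073 = 2.7397
k* = 2.7397^(1/0.75) ≈ 3.8336
y* = (k*)^α = 3.8336^0.25 ≈ 1.3993
c* = (1 − s)·y* = (1 − 0.20) × 1.3993 ≈ 1.1194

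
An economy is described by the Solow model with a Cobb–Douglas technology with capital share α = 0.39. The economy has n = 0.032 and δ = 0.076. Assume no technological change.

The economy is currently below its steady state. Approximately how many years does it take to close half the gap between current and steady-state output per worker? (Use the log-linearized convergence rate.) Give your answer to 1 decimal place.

Near the steady state the convergence rate is λ = (1 − α)(n + δ).
λ = (1 − 0.39) × 0.108 = 0.61 × 0.108 = 0.06588
Half-life = ln 2 / λ = 0.6931 / 0.06588 ≈ 10.52 years

about 10.5 years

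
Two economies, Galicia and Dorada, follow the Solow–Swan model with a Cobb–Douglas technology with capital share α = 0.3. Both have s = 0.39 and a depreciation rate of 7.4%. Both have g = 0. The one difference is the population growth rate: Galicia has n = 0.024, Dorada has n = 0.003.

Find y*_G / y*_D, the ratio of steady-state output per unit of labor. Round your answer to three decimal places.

y*_G / y*_D ≈ 0.902

Steady-state y* = [s/(n + δ)]^(α/(1−α)), so the ratio is [ (s_G/(n + δ)_G) / (s_D/(n + δ)_D) ]^0.4286.
s_G/(n + δ)_G = 0.39/0.098 = 3.9796; s_D/(n + δ)_D = 0.39/0.077 = 5.0649.
Ratio = (3.9796/5.0649)^0.4286 = 0.7857^0.4286 ≈ 0.9018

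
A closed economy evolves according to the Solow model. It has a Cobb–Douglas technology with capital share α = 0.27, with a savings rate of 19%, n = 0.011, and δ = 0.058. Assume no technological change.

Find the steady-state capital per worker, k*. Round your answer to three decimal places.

k* ≈ 4.005

At the steady state, Δk = 0, so s·k^α = (n + δ)·k.
Rearranging, k^(1−α) = s / (n + δ).
k^0.73 = 0.19 / (0.011 + 0.058) = 0.19 / 0.069 = 2.7536
k* = 2.7536^(1/0.73) ≈ 4.0050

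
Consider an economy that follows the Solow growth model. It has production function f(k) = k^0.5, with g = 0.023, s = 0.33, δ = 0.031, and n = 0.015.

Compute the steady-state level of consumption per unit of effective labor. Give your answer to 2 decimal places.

c* ≈ 3.20

Steady state requires s·f(k) = (n + g + δ)·k, i.e. s·k^α = (n + g + δ)·k.
Rearranging, k^(1−α) = s / (n + g + δ).
k^0.5 = 0.33 / (0.015 + 0.023 + 0.031) = 0.33 / 0.069 = 4.7826
k* = 4.7826^(1/0.5) ≈ 22.8733
y* = (k*)^α = 22.8733^0.5 ≈ 4.7826
c* = (1 − s)·y* = (1 − 0.33) × 4.7826 ≈ 3.2043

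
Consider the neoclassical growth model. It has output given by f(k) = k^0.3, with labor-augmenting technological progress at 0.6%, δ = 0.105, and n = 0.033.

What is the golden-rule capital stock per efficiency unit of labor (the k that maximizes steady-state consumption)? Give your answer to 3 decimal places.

The golden rule sets f'(k) = n + g + δ, i.e. α·k^(α−1) = n + g + δ.
So k^(1−α) = α / (n + g + δ) = 0.3 / 0.144 = 2.0833.
k_gold = 2.0833^(1/0.7) ≈ 2.8534

k_gold ≈ 2.853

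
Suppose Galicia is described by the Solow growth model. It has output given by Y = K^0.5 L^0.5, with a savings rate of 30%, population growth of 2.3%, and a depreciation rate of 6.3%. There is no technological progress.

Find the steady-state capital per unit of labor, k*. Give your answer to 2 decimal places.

k* = 12.17

At the steady state, Δk = 0, so s·k^α = (n + δ)·k.
Dividing both sides by k: k^(1−α) = s / (n + δ).
k^0.5 = 0.30 / (0.023 + 0.063) = 0.30 / 0.086 = 3.4884
k* = 3.4884^(1/0.5) ≈ 12.1689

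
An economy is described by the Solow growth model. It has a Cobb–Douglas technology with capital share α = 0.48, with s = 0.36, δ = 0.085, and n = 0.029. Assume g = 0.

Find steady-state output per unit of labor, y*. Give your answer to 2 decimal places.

At the steady state, Δk = 0, so s·k^α = (n + δ)·k.
Rearranging, k^(1−α) = s / (n + δ).
k^0.52 = 0.36 / (0.029 + 0.085) = 0.36 / 0.114 = 3.1579
k* = 3.1579^(1/0.52) ≈ 9.1281
y* = (k*)^α = 9.1281^0.48 ≈ 2.8906

y* ≈ 2.89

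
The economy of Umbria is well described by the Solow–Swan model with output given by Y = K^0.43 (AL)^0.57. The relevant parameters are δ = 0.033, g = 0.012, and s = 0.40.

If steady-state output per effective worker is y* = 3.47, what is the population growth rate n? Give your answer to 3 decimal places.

n ≈ 0.032

At the steady state, Δk = 0, so s·k^α = (n + g + δ)·k.
Since y* = [s/(n + g + δ)]^(α/(1−α)), we have s/(n + g + δ) = (y*)^((1−α)/α) = 3.47^1.3256 = 5.2031.
Therefore n + g + δ = s / 5.2031 = 0.40 / 5.2031 = 0.0769, so n = 0.0769 − 0.045 = 0.0319.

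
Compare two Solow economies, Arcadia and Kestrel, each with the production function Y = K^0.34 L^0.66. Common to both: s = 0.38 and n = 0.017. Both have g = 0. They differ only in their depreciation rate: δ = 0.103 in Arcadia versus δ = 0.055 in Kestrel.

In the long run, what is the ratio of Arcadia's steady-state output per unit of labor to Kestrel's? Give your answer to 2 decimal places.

Steady-state y* = [s/(n + δ)]^(α/(1−α)), so the ratio is [ (s_A/(n + δ)_A) / (s_K/(n + δ)_K) ]^0.5152.
s_A/(n + δ)_A = 0.38/0.120 = 3.1667; s_K/(n + δ)_K = 0.38/0.072 = 5.2778.
Ratio = (3.1667/5.2778)^0.5152 = 0.6000^0.5152 ≈ 0.7686

ratio ≈ 0.77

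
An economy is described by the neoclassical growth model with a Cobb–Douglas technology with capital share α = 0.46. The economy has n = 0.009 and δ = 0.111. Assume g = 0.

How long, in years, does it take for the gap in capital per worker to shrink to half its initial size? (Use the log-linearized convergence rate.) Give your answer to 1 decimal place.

half-life ≈ 10.7 years

Near the steady state the convergence rate is λ = (1 − α)(n + δ).
λ = (1 − 0.46) × 0.120 = 0.54 × 0.120 = 0.0648
Half-life = ln 2 / λ = 0.6931 / 0.0648 ≈ 10.70 years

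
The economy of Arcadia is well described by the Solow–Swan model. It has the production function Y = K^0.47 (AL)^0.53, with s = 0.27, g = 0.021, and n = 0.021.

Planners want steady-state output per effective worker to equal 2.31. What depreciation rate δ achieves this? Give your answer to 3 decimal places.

At the steady state, Δk = 0, so s·k^α = (n + g + δ)·k.
Since y* = [s/(n + g + δ)]^(α/(1−α)), we have s/(n + g + δ) = (y*)^((1−α)/α) = 2.31^1.1277 = 2.5707.
Therefore n + g + δ = s / 2.5707 = 0.27 / 2.5707 = 0.1050, so δ = 0.1050 − 0.042 = 0.0630.

δ ≈ 0.063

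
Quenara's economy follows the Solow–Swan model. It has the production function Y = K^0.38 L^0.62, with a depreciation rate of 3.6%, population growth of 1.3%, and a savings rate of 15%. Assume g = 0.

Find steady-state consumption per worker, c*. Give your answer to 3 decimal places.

In steady state, investment equals break-even investment: s·k^α = (n + δ)·k.
Dividing both sides by k: k^(1−α) = s / (n + δ).
k^0.62 = 0.15 / (0.013 + 0.036) = 0.15 / 0.049 = 3.0612
k* = 3.0612^(1/0.62) ≈ 6.0771
y* = (k*)^α = 6.0771^0.38 ≈ 1.9852
c* = (1 − s)·y* = (1 − 0.15) × 1.9852 ≈ 1.6874

c* ≈ 1.687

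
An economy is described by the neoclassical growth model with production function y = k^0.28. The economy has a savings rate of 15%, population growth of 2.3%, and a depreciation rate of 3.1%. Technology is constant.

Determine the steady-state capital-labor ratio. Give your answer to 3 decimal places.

In steady state, investment equals break-even investment: s·k^α = (n + δ)·k.
Dividing both sides by k: k^(1−α) = s / (n + δ).
k^0.72 = 0.15 / (0.023 + 0.031) = 0.15 / 0.054 = 2.7778
k* = 2.7778^(1/0.72) ≈ 4.1329

k* = 4.133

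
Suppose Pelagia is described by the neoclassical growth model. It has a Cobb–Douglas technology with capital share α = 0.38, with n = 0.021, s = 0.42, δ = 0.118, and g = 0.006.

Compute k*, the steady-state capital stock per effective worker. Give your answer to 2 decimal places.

At the steady state, Δk = 0, so s·k^α = (n + g + δ)·k.
Dividing both sides by k: k^(1−α) = s / (n + g + δ).
k^0.62 = 0.42 / (0.021 + 0.006 + 0.118) = 0.42 / 0.145 = 2.8966
k* = 2.8966^(1/0.62) ≈ 5.5588

k* = 5.56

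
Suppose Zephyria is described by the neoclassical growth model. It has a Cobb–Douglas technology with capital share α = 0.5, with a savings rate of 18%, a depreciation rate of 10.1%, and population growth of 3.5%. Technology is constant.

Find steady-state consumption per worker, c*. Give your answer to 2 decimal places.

At the steady state, Δk = 0, so s·k^α = (n + δ)·k.
Rearranging, k^(1−α) = s / (n + δ).
k^0.5 = 0.18 / (0.035 + 0.101) = 0.18 / 0.136 = 1.3235
k* = 1.3235^(1/0.5) ≈ 1.7517
y* = (k*)^α = 1.7517^0.5 ≈ 1.3235
c* = (1 − s)·y* = (1 − 0.18) × 1.3235 ≈ 1.0853

c* ≈ 1.09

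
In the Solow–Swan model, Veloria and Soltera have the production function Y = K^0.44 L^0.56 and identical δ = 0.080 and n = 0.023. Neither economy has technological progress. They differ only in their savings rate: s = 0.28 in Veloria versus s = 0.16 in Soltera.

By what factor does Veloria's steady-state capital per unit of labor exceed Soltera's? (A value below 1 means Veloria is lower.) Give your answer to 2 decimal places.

ratio ≈ 2.72

Steady-state k* = [s/(n + δ)]^(1/(1−α)), so the ratio is [ (s_V/(n + δ)_V) / (s_S/(n + δ)_S) ]^1.7857.
s_V/(n + δ)_V = 0.28/0.103 = 2.7184; s_S/(n + δ)_S = 0.16/0.103 = 1.5534.
Ratio = (2.7184/1.5534)^1.7857 = 1.7500^1.7857 ≈ 2.7164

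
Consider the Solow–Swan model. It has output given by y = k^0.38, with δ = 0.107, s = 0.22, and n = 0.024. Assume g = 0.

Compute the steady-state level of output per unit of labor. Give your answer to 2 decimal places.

In steady state, investment equals break-even investment: s·k^α = (n + δ)·k.
Dividing both sides by k: k^(1−α) = s / (n + δ).
k^0.62 = 0.22 / (0.024 + 0.107) = 0.22 / 0.131 = 1.6794
k* = 1.6794^(1/0.62) ≈ 2.3076
y* = (k*)^α = 2.3076^0.38 ≈ 1.3740

y* = 1.37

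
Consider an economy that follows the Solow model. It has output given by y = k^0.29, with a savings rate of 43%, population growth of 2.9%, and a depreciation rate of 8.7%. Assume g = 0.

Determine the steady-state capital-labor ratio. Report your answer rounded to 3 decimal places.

At the steady state, Δk = 0, so s·k^α = (n + δ)·k.
Dividing both sides by k: k^(1−α) = s / (n + δ).
k^0.71 = 0.43 / (0.029 + 0.087) = 0.43 / 0.116 = 3.7069
k* = 3.7069^(1/0.71) ≈ 6.3303

k* = 6.330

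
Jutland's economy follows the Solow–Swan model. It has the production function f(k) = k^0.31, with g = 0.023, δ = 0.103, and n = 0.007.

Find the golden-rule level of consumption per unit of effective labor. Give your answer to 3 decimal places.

At the golden rule, f'(k) = n + g + δ, so α·k^(α−1) = n + g + δ and k_gold = (α/(n + g + δ))^(1/(1−α)).
k_gold = (0.31/0.133)^(1/0.69) = 2.3308^1.4493 ≈ 3.4090
c_gold = f(k_gold) − (n + g + δ)·k_gold = 1.4626 − 0.133×3.4090 ≈ 1.0092

c_gold ≈ 1.009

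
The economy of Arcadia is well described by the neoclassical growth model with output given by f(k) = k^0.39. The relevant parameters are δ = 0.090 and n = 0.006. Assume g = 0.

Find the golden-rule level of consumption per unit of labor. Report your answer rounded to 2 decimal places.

c_gold ≈ 1.49

At the golden rule, f'(k) = n + δ, so α·k^(α−1) = n + δ and k_gold = (α/(n + δ))^(1/(1−α)).
k_gold = (0.39/0.096)^(1/0.61) = 4.0625^1.6393 ≈ 9.9539
c_gold = f(k_gold) − (n + δ)·k_gold = 2.4503 − 0.096×9.9539 ≈ 1.4947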